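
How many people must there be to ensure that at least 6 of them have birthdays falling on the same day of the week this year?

There are 7 days of the week acting as pigeonholes.
With 7 × 5 = 35 people we could place exactly 5 in each, with no class reaching 6.
One more forces some class to hold 6, so 35 + 1 = 36.

36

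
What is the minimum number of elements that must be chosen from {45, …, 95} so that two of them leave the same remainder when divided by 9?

Group the integers by remainder mod 9; there are 9 residue classes, each nonempty in this range.
Choosing one from each class (9 integers) avoids any shared remainder.
One more choice must repeat a class, so two differ by a multiple of 9. Hence 9 + 1 = 10.

10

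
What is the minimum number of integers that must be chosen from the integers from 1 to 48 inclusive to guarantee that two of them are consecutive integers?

Partition {1, …, 48} into 24 pairs: {1,2}, {3,4}, …, {47,48}.
Choosing 24 integers — say the 24 even numbers 2, 4, …, 48 — takes one from each pair and avoids the property.
Choosing 25 forces two into the same pair by pigeonhole, and those are consecutive. So 25.

25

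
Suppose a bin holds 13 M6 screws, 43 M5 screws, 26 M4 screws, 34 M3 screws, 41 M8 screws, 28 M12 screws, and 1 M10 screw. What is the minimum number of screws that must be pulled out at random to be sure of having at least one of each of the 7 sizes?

186

The hardest size to obtain is M10: we could draw every other screw first — 186 − 1 = 185 screws — without a single M10 one.
The next draw must be M10, so 185 + 1 = 186.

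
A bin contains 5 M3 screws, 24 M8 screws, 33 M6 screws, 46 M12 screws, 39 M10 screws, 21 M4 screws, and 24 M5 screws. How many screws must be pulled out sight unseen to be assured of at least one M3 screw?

To avoid M3 screws as long as possible, exhaust the other 6 sizes first.
The worst case draws every non-M3 screw first: 24 + 33 + 46 + 39 + 21 + 24 = 187.
The next draw is then forced to be M3, giving 187 + 1 = 188.

188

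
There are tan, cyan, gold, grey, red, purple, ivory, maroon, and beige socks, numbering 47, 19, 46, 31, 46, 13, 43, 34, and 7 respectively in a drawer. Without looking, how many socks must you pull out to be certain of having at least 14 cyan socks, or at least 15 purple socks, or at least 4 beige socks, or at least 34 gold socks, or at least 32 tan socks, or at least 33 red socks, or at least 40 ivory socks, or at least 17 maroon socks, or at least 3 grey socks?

Each of the 9 colors has its own threshold; avoid all of them simultaneously.
The worst case stops just short of every target: 31 tan, 13 cyan, 33 gold, 2 grey, 32 red, all 13 purple, 39 ivory, 16 maroon, 3 beige — 31 + 13 + 33 + 2 + 32 + 13 + 39 + 16 + 3 = 182 socks.
One more sock must push some color to its target, so 182 + 1 = 183.

183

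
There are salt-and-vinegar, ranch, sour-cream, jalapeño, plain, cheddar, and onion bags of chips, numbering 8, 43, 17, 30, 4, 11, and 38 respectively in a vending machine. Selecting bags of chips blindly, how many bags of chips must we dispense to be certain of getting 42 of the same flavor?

150

Treat the 7 flavors as pigeonholes.
In the worst case we take at most 41 of each flavor, but all 8 salt-and-vinegar, all 17 sour-cream, all 30 jalapeño, all 4 plain, all 11 cheddar, and all 38 onion (fewer than 41), giving 8 + 41 + 17 + 30 + 4 + 11 + 38 = 149.
One more bag of chips then forces some flavor to 42, so 149 + 1 = 150.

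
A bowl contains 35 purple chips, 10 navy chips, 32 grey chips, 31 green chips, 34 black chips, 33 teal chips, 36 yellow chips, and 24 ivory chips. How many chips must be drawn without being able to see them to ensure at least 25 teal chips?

227

The worst case draws every non-teal chip first: 35 + 10 + 32 + 31 + 34 + 36 + 24 = 202.
The next 25 draws are then forced to be teal, giving 202 + 25 = 227.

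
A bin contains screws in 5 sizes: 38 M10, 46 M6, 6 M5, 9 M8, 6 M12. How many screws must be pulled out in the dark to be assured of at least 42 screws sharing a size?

101

Treat the 5 sizes as pigeonholes.
In the worst case we take at most 41 of each size, but all 38 M10, all 6 M5, all 9 M8, and all 6 M12 (fewer than 41), giving 38 + 41 + 6 + 9 + 6 = 100.
One more screw then forces some size to 42, so 100 + 1 = 101.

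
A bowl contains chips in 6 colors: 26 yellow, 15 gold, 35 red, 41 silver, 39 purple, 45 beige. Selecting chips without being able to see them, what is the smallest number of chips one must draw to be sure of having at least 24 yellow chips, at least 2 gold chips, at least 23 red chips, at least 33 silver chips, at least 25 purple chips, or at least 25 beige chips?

127

Each of the 6 colors has its own threshold; avoid all of them simultaneously.
The worst case stops just short of every target: 23 yellow, 1 gold, 22 red, 32 silver, 24 purple, 24 beige — 23 + 1 + 22 + 32 + 24 + 24 = 126 chips.
One more chip must push some color to its target, so 126 + 1 = 127.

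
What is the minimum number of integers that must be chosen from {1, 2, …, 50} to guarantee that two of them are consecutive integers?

Partition {1, …, 50} into 25 pairs: {1,2}, {3,4}, …, {49,50}.
Choosing 25 integers — say the 25 even numbers 2, 4, …, 50 — takes one from each pair and avoids the property.
Choosing 26 forces two into the same pair by pigeonhole, and those are consecutive. So 26.

26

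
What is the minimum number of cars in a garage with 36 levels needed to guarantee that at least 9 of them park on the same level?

289

There are 36 levels acting as pigeonholes.
With 36 × 8 = 288 cars we could place exactly 8 in each, with no class reaching 9.
One more forces some class to hold 9, so 288 + 1 = 289.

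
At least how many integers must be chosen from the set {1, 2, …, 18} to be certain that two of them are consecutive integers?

Partition {1, …, 18} into 9 pairs: {1,2}, {3,4}, …, {17,18}.
Choosing 9 integers — say the 9 even numbers 2, 4, …, 18 — takes one from each pair and avoids the property.
Choosing 10 forces two into the same pair by pigeonhole, and those are consecutive. So 10.

10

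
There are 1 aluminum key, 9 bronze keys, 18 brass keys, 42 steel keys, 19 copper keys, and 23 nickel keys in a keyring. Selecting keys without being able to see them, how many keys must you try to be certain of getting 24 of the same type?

94

In the worst case we take at most 23 of each type, but all 1 aluminum, all 9 bronze, all 18 brass, and all 19 copper (fewer than 23), giving 1 + 9 + 18 + 23 + 19 + 23 = 93.
One more key then forces some type to 24, so 93 + 1 = 94.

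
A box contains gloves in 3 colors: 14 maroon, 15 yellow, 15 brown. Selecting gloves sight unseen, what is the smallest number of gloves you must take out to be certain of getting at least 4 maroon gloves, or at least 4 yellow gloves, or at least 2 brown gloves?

8

The worst case stops just short of every target: 3 maroon, 3 yellow, 1 brown — 3 + 3 + 1 = 7 gloves.
One more glove must push some color to its target, so 7 + 1 = 8.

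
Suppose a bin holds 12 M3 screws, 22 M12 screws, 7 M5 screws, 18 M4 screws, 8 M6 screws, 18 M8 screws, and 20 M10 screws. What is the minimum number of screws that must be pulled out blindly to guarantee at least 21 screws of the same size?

104

Treat the 7 sizes as pigeonholes.
In the worst case we take at most 20 of each size, but all 12 M3, all 7 M5, all 18 M4, all 8 M6, and all 18 M8 (fewer than 20), giving 12 + 20 + 7 + 18 + 8 + 18 + 20 = 103.
One more screw then forces some size to 21, so 103 + 1 = 104.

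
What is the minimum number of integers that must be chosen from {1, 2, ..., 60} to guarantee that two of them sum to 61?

31

Partition {1, …, 60} into 30 pairs: {1,60}, {2,59}, …, {30,31}.
Choosing 30 integers — say the integers 1 through 30 — takes one from each pair and avoids the property.
Choosing 31 forces two into the same pair by pigeonhole, and those sum to 61. So 31.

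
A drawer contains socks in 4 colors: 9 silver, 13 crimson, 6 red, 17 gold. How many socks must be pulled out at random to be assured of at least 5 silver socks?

The worst case draws every non-silver sock first: 13 + 6 + 17 = 36.
The next 5 draws are then forced to be silver, giving 36 + 5 = 41.

41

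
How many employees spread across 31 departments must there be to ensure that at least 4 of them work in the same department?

There are 31 departments acting as pigeonholes.
With 31 × 3 = 93 employees we could place exactly 3 in each, with no class reaching 4.
One more forces some class to hold 4, so 93 + 1 = 94.

94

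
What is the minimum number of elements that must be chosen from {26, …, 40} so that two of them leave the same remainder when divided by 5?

6

Group the integers by remainder mod 5; there are 5 residue classes, each nonempty in this range.
Choosing one from each class (5 integers) avoids any shared remainder.
One more choice must repeat a class, so two differ by a multiple of 5. Hence 5 + 1 = 6.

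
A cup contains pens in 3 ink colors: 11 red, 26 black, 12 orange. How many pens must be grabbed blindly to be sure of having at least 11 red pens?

The worst case draws every non-red pen first: 26 + 12 = 38.
The next 11 draws are then forced to be red, giving 38 + 11 = 49.

49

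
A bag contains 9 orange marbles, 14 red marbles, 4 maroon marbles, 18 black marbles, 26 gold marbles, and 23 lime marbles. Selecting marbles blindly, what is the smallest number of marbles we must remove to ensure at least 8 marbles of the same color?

In the worst case we take at most 7 of each color, but all 4 maroon (fewer than 7), giving 7 + 7 + 4 + 7 + 7 + 7 = 39.
One more marble then forces some color to 8, so 39 + 1 = 40.

40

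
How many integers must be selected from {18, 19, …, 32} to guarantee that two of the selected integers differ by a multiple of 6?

7

Group the integers by remainder mod 6; there are 6 residue classes, each nonempty in this range.
Choosing one from each class (6 integers) avoids any shared remainder.
One more choice must repeat a class, so two differ by a multiple of 6. Hence 6 + 1 = 7.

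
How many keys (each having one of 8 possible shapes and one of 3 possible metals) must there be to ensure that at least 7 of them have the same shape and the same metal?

There are 8 × 3 = 24 (shape, metal) combinations acting as pigeonholes.
With 24 × 6 = 144 keys we could place exactly 6 in each, with no (shape, metal) pair reaching 7.
One more forces some (shape, metal) pair to hold 7, so 144 + 1 = 145.

145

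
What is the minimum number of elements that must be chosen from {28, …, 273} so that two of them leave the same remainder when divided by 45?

46

Group the integers by remainder mod 45; there are 45 residue classes, each nonempty in this range.
Choosing one from each class (45 integers) avoids any shared remainder.
One more choice must repeat a class, so two differ by a multiple of 45. Hence 45 + 1 = 46.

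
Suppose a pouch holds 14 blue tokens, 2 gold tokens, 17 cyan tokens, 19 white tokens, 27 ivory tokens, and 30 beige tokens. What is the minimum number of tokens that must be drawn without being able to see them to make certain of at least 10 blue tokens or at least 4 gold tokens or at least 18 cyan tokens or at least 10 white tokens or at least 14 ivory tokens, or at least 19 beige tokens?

Each of the 6 colors has its own threshold; avoid all of them simultaneously.
The worst case stops just short of every target: 9 blue, all 2 gold, 17 cyan, 9 white, 13 ivory, 18 beige — 9 + 2 + 17 + 9 + 13 + 18 = 68 tokens.
One more token must push some color to its target, so 68 + 1 = 69.

69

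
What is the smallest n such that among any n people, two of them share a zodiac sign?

13

There are 12 zodiac signs acting as pigeonholes.
With 12 people we could place one in each, avoiding any repeat.
One more forces some class to hold 2, so 12 + 1 = 13.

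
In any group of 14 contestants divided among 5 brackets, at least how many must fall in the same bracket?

The 14 contestants fall into 5 brackets.
If each of the 5 brackets held at most 2, the total would be at most 5 × 2 = 10 < 14, a contradiction.
So at least one holds ⌈14/5⌉ = 3.

3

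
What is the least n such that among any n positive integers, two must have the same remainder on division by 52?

53

Two integers differ by a multiple of 52 exactly when they share a remainder mod 52.
There are 52 residue classes mod 52, so 52 integers can all lie in distinct classes.
One more integer must repeat a residue, giving a difference divisible by 52. So n = 52 + 1 = 53.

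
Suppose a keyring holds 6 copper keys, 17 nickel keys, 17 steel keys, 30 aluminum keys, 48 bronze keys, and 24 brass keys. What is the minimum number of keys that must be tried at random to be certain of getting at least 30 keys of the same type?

123

In the worst case we take at most 29 of each type, but all 6 copper, all 17 nickel, all 17 steel, and all 24 brass (fewer than 29), giving 6 + 17 + 17 + 29 + 29 + 24 = 122.
One more key then forces some type to 30, so 122 + 1 = 123.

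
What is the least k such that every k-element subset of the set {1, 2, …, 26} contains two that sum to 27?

Partition {1, …, 26} into 13 pairs: {1,26}, {2,25}, …, {13,14}.
Choosing 13 integers — say the integers 1 through 13 — takes one from each pair and avoids the property.
Choosing 14 forces two into the same pair by pigeonhole, and those sum to 27. So 14.

14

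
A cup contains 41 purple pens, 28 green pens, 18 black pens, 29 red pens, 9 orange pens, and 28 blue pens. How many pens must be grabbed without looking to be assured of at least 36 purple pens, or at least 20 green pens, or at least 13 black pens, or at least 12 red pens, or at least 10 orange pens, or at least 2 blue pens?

The worst case stops just short of every target: 35 purple, 19 green, 12 black, 11 red, 9 orange, 1 blue — 35 + 19 + 12 + 11 + 9 + 1 = 87 pens.
One more pen must push some ink color to its target, so 87 + 1 = 88.

88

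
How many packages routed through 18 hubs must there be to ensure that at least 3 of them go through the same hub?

There are 18 hubs acting as pigeonholes.
With 18 × 2 = 36 packages we could place exactly 2 in each, with no class reaching 3.
One more forces some class to hold 3, so 36 + 1 = 37.

37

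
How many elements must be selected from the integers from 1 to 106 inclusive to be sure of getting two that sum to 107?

54

Partition {1, …, 106} into 53 pairs: {1,106}, {2,105}, …, {53,54}.
Choosing 53 integers — say the integers 1 through 53 — takes one from each pair and avoids the property.
Choosing 54 forces two into the same pair by pigeonhole, and those sum to 107. So 54.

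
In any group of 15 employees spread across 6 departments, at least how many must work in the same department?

If each of the 6 departments held at most 2, the total would be at most 6 × 2 = 12 < 15, a contradiction.
So at least one holds ⌈15/6⌉ = 3.

3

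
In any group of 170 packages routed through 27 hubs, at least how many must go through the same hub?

The 170 packages fall into 27 hubs.
If each of the 27 hubs held at most 6, the total would be at most 27 × 6 = 162 < 170, a contradiction.
So at least one holds ⌈170/27⌉ = 7.

7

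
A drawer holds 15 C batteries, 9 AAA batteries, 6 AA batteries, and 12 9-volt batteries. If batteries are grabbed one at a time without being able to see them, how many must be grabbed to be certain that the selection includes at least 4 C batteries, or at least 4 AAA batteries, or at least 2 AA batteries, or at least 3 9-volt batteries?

10

The worst case stops just short of every target: 3 C, 3 AAA, 1 AA, 2 9-volt — 3 + 3 + 1 + 2 = 9 batteries.
One more battery must push some type to its target, so 9 + 1 = 10.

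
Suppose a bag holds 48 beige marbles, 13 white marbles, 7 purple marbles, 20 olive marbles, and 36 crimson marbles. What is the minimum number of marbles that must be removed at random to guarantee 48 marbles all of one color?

124

In the worst case we take at most 47 of each color, but all 13 white, all 7 purple, all 20 olive, and all 36 crimson (fewer than 47), giving 47 + 13 + 7 + 20 + 36 = 123.
One more marble then forces some color to 48, so 123 + 1 = 124.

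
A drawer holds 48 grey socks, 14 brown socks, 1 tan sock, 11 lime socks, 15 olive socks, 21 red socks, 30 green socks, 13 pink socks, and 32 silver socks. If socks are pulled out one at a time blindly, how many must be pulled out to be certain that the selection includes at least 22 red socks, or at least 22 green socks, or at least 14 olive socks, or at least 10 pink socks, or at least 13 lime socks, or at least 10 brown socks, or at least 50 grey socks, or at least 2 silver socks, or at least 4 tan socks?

135

The worst case stops just short of every target: all 48 grey, 9 brown, all 1 tan, all 11 lime, 13 olive, 21 red, 21 green, 9 pink, 1 silver — 48 + 9 + 1 + 11 + 13 + 21 + 21 + 9 + 1 = 134 socks.
One more sock must push some color to its target, so 134 + 1 = 135.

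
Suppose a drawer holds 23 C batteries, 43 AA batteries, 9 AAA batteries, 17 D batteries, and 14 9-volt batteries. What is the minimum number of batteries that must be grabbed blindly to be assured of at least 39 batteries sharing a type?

Treat the 5 types as pigeonholes.
In the worst case we take at most 38 of each type, but all 23 C, all 9 AAA, all 17 D, and all 14 9-volt (fewer than 38), giving 23 + 38 + 9 + 17 + 14 = 101.
One more battery then forces some type to 39, so 101 + 1 = 102.

102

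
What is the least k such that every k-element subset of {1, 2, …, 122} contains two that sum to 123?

62

Partition {1, …, 122} into 61 pairs: {1,122}, {2,121}, …, {61,62}.
Choosing 61 integers — say the integers 1 through 61 — takes one from each pair and avoids the property.
Choosing 62 forces two into the same pair by pigeonhole, and those sum to 123. So 62.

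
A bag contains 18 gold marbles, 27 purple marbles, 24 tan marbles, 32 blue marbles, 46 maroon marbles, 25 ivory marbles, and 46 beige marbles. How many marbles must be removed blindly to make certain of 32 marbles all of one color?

188

In the worst case we take at most 31 of each color, but all 18 gold, all 27 purple, all 24 tan, and all 25 ivory (fewer than 31), giving 18 + 27 + 24 + 31 + 31 + 25 + 31 = 187.
One more marble then forces some color to 32, so 187 + 1 = 188.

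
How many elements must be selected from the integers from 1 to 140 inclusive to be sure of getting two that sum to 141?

71

Partition {1, …, 140} into 70 pairs: {1,140}, {2,139}, …, {70,71}.
Choosing 70 integers — say the integers 1 through 70 — takes one from each pair and avoids the property.
Choosing 71 forces two into the same pair by pigeonhole, and those sum to 141. So 71.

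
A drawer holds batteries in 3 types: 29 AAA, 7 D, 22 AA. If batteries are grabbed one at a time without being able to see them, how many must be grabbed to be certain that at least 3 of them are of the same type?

Treat the 3 types as pigeonholes.
The worst case takes 2 batteries of each type without reaching 3 of any: 3 × 2 = 6.
The next battery must bring some type to 3, so 6 + 1 = 7.

7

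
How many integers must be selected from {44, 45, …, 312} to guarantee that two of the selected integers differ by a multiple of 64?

Group the integers by remainder mod 64; there are 64 residue classes, each nonempty in this range.
Choosing one from each class (64 integers) avoids any shared remainder.
One more choice must repeat a class, so two differ by a multiple of 64. Hence 64 + 1 = 65.

65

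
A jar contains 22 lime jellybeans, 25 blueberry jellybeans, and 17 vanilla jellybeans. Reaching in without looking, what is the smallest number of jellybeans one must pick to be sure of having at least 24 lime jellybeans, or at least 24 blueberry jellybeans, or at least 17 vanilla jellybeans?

62

The worst case stops just short of every target: all 22 lime, 23 blueberry, 16 vanilla — 22 + 23 + 16 = 61 jellybeans.
One more jellybean must push some flavor to its target, so 61 + 1 = 62.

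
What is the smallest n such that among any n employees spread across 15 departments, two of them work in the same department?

There are 15 departments acting as pigeonholes.
With 15 employees we could place one in each, avoiding any repeat.
One more forces some class to hold 2, so 15 + 1 = 16.

16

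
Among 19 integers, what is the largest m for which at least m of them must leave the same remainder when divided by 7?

If each of the 7 residue classes modulo 7 held at most 2, the total would be at most 7 × 2 = 14 < 19, a contradiction.
So at least one holds ⌈19/7⌉ = 3.

3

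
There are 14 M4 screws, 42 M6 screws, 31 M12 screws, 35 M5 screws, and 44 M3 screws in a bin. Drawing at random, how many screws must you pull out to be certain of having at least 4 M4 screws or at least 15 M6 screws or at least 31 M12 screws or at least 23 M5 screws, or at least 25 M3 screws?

94

The worst case stops just short of every target: 3 M4, 14 M6, 30 M12, 22 M5, 24 M3 — 3 + 14 + 30 + 22 + 24 = 93 screws.
One more screw must push some size to its target, so 93 + 1 = 94.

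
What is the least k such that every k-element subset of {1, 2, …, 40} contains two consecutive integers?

Partition {1, …, 40} into 20 pairs: {1,2}, {3,4}, …, {39,40}.
Choosing 20 integers — say the 20 even numbers 2, 4, …, 40 — takes one from each pair and avoids the property.
Choosing 21 forces two into the same pair by pigeonhole, and those are consecutive. So 21.

21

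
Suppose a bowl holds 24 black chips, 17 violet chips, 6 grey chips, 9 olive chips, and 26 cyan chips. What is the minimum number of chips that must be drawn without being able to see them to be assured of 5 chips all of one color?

21

Treat the 5 colors as pigeonholes.
The worst case takes 4 chips of each color without reaching 5 of any: 5 × 4 = 20.
The next chip must bring some color to 5, so 20 + 1 = 21.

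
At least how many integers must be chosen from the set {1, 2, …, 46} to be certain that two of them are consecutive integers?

Partition {1, …, 46} into 23 pairs: {1,2}, {3,4}, …, {45,46}.
Choosing 23 integers — say the 23 even numbers 2, 4, …, 46 — takes one from each pair and avoids the property.
Choosing 24 forces two into the same pair by pigeonhole, and those are consecutive. So 24.

24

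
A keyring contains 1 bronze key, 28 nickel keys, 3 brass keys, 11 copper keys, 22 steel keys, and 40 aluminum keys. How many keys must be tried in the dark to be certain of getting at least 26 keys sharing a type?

88

Treat the 6 types as pigeonholes.
In the worst case we take at most 25 of each type, but all 1 bronze, all 3 brass, all 11 copper, and all 22 steel (fewer than 25), giving 1 + 25 + 3 + 11 + 22 + 25 = 87.
One more key then forces some type to 26, so 87 + 1 = 88.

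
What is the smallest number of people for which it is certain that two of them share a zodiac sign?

There are 12 zodiac signs acting as pigeonholes.
With 12 people we could place one in each, avoiding any repeat.
One more forces some class to hold 2, so 12 + 1 = 13.

13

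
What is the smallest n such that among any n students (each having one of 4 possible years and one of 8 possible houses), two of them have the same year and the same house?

There are 4 × 8 = 32 (year, house) combinations acting as pigeonholes.
With 32 students we could place one in each, avoiding any repeat.
One more forces some (year, house) pair to hold 2, so 32 + 1 = 33.

33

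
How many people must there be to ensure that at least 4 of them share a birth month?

There are 12 months of the year acting as pigeonholes.
With 12 × 3 = 36 people we could place exactly 3 in each, with no class reaching 4.
One more forces some class to hold 4, so 36 + 1 = 37.

37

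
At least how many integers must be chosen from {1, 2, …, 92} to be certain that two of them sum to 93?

Partition {1, …, 92} into 46 pairs: {1,92}, {2,91}, …, {46,47}.
Choosing 46 integers — say the integers 1 through 46 — takes one from each pair and avoids the property.
Choosing 47 forces two into the same pair by pigeonhole, and those sum to 93. So 47.

47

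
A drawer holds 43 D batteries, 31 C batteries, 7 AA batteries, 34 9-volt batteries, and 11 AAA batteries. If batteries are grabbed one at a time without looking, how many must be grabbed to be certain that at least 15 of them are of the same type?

In the worst case we take at most 14 of each type, but all 7 AA and all 11 AAA (fewer than 14), giving 14 + 14 + 7 + 14 + 11 = 60.
One more battery then forces some type to 15, so 60 + 1 = 61.

61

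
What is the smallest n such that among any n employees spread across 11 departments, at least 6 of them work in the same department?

56

There are 11 departments acting as pigeonholes.
With 11 × 5 = 55 employees we could place exactly 5 in each, with no class reaching 6.
One more forces some class to hold 6, so 55 + 1 = 56.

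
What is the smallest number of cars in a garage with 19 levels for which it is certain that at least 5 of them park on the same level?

There are 19 levels acting as pigeonholes.
With 19 × 4 = 76 cars we could place exactly 4 in each, with no class reaching 5.
One more forces some class to hold 5, so 76 + 1 = 77.

77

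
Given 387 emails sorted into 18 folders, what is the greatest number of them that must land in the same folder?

If each of the 18 folders held at most 21, the total would be at most 18 × 21 = 378 < 387, a contradiction.
So at least one holds ⌈387/18⌉ = 22.

22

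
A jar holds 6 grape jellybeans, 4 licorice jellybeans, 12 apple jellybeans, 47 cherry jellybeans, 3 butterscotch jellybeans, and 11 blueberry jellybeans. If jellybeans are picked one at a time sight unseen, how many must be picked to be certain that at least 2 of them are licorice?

To avoid licorice jellybeans as long as possible, exhaust the other 5 flavors first.
The worst case draws every non-licorice jellybean first: 6 + 12 + 47 + 3 + 11 = 79.
The next 2 draws are then forced to be licorice, giving 79 + 2 = 81.

81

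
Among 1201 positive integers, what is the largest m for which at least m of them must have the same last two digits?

The 1201 positive integers fall into 100 possible two-digit endings.
If each of the 100 possible two-digit endings held at most 12, the total would be at most 100 × 12 = 1200 < 1201, a contradiction.
So at least one holds ⌈1201/100⌉ = 13.

13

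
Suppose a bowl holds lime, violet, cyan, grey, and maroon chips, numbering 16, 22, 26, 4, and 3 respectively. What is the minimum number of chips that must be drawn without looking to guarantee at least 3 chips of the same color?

11

Treat the 5 colors as pigeonholes.
The worst case takes 2 chips of each color without reaching 3 of any: 5 × 2 = 10.
The next chip must bring some color to 3, so 10 + 1 = 11.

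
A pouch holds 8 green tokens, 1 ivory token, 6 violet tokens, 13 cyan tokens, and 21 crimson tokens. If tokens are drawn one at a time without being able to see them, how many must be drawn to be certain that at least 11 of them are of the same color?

In the worst case we take at most 10 of each color, but all 8 green, all 1 ivory, and all 6 violet (fewer than 10), giving 8 + 1 + 6 + 10 + 10 = 35.
One more token then forces some color to 11, so 35 + 1 = 36.

36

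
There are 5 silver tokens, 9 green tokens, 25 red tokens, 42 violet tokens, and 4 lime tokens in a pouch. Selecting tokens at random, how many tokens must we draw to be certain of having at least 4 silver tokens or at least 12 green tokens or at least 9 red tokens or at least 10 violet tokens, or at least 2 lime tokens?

31

The worst case stops just short of every target: 3 silver, all 9 green, 8 red, 9 violet, 1 lime — 3 + 9 + 8 + 9 + 1 = 30 tokens.
One more token must push some color to its target, so 30 + 1 = 31.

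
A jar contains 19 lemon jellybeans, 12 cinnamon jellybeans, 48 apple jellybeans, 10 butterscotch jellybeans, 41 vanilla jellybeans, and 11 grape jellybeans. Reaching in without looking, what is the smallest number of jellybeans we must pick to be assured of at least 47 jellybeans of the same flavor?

In the worst case we take at most 46 of each flavor, but all 19 lemon, all 12 cinnamon, all 10 butterscotch, all 41 vanilla, and all 11 grape (fewer than 46), giving 19 + 12 + 46 + 10 + 41 + 11 = 139.
One more jellybean then forces some flavor to 47, so 139 + 1 = 140.

140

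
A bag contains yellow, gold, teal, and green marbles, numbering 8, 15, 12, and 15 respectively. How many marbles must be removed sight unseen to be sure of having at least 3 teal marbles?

41

The worst case draws every non-teal marble first: 8 + 15 + 15 = 38.
The next 3 draws are then forced to be teal, giving 38 + 3 = 41.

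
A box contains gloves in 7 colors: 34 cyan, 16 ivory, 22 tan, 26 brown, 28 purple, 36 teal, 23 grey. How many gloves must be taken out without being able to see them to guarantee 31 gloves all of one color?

In the worst case we take at most 30 of each color, but all 16 ivory, all 22 tan, all 26 brown, all 28 purple, and all 23 grey (fewer than 30), giving 30 + 16 + 22 + 26 + 28 + 30 + 23 = 175.
One more glove then forces some color to 31, so 175 + 1 = 176.

176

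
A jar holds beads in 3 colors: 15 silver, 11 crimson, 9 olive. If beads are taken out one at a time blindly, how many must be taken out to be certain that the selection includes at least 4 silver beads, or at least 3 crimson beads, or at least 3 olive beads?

The worst case stops just short of every target: 3 silver, 2 crimson, 2 olive — 3 + 2 + 2 = 7 beads.
One more bead must push some color to its target, so 7 + 1 = 8.

8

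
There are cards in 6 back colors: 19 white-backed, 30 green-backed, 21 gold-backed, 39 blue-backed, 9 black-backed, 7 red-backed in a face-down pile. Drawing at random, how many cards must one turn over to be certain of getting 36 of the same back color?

Treat the 6 back colors as pigeonholes.
In the worst case we take at most 35 of each back color, but all 19 white-backed, all 30 green-backed, all 21 gold-backed, all 9 black-backed, and all 7 red-backed (fewer than 35), giving 19 + 30 + 21 + 35 + 9 + 7 = 121.
One more card then forces some back color to 36, so 121 + 1 = 122.

122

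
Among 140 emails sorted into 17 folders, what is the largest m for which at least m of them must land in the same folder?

9

The 140 emails fall into 17 folders.
If each of the 17 folders held at most 8, the total would be at most 17 × 8 = 136 < 140, a contradiction.
So at least one holds ⌈140/17⌉ = 9.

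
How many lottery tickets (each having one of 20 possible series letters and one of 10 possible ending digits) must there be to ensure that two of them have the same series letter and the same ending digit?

There are 20 × 10 = 200 (series letter, ending digit) combinations acting as pigeonholes.
With 200 lottery tickets we could place one in each, avoiding any repeat.
One more forces some (series letter, ending digit) pair to hold 2, so 200 + 1 = 201.

201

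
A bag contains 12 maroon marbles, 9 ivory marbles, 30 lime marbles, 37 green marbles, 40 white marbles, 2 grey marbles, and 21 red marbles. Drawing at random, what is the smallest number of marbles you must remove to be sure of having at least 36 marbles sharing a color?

In the worst case we take at most 35 of each color, but all 12 maroon, all 9 ivory, all 30 lime, all 2 grey, and all 21 red (fewer than 35), giving 12 + 9 + 30 + 35 + 35 + 2 + 21 = 144.
One more marble then forces some color to 36, so 144 + 1 = 145.

145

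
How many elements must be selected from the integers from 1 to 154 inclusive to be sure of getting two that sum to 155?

Partition {1, …, 154} into 77 pairs: {1,154}, {2,153}, …, {77,78}.
Choosing 77 integers — say the integers 1 through 77 — takes one from each pair and avoids the property.
Choosing 78 forces two into the same pair by pigeonhole, and those sum to 155. So 78.

78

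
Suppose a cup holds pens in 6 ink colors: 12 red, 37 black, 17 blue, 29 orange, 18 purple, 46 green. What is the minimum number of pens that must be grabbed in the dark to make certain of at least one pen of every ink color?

The hardest ink color to obtain is red: we could draw every other pen first — 159 − 12 = 147 pens — without a single red one.
The next draw must be red, so 147 + 1 = 148.

148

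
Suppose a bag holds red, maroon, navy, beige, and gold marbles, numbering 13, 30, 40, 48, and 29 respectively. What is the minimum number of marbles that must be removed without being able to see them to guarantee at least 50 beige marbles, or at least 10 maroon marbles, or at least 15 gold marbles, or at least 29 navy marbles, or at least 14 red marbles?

The worst case stops just short of every target: 13 red, 9 maroon, 28 navy, all 48 beige, 14 gold — 13 + 9 + 28 + 48 + 14 = 112 marbles.
One more marble must push some color to its target, so 112 + 1 = 113.

113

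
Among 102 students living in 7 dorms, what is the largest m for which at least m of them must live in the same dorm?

The 102 students fall into 7 dorms.
If each of the 7 dorms held at most 14, the total would be at most 7 × 14 = 98 < 102, a contradiction.
So at least one holds ⌈102/7⌉ = 15.

15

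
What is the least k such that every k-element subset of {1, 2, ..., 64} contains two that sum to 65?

Partition {1, …, 64} into 32 pairs: {1,64}, {2,63}, …, {32,33}.
Choosing 32 integers — say the integers 1 through 32 — takes one from each pair and avoids the property.
Choosing 33 forces two into the same pair by pigeonhole, and those sum to 65. So 33.

33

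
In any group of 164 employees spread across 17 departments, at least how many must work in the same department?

10

The 164 employees fall into 17 departments.
If each of the 17 departments held at most 9, the total would be at most 17 × 9 = 153 < 164, a contradiction.
So at least one holds ⌈164/17⌉ = 10.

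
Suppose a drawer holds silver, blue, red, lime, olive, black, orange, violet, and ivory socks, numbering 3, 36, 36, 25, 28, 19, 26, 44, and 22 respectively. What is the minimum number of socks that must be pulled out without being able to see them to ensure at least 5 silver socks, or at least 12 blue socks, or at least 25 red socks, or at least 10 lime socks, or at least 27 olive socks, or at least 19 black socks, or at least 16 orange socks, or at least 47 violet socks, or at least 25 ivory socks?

The worst case stops just short of every target: all 3 silver, 11 blue, 24 red, 9 lime, 26 olive, 18 black, 15 orange, all 44 violet, all 22 ivory — 3 + 11 + 24 + 9 + 26 + 18 + 15 + 44 + 22 = 172 socks.
One more sock must push some color to its target, so 172 + 1 = 173.

173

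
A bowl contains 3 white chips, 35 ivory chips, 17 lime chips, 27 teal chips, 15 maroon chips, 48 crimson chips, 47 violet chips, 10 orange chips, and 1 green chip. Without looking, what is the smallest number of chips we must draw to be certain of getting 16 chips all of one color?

In the worst case we take at most 15 of each color, but all 3 white, all 10 orange, and all 1 green (fewer than 15), giving 3 + 15 + 15 + 15 + 15 + 15 + 15 + 10 + 1 = 104.
One more chip then forces some color to 16, so 104 + 1 = 105.

105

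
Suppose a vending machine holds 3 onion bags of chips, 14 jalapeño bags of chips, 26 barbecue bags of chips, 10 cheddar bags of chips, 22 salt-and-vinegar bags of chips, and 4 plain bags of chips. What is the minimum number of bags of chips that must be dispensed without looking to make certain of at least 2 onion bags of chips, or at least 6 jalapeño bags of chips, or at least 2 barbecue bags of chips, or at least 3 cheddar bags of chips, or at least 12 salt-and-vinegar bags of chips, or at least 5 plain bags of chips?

25

The worst case stops just short of every target: 1 onion, 5 jalapeño, 1 barbecue, 2 cheddar, 11 salt-and-vinegar, 4 plain — 1 + 5 + 1 + 2 + 11 + 4 = 24 bags of chips.
One more bag of chips must push some flavor to its target, so 24 + 1 = 25.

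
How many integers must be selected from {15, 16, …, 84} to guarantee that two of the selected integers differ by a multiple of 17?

18

Group the integers by remainder mod 17; there are 17 residue classes, each nonempty in this range.
Choosing one from each class (17 integers) avoids any shared remainder.
One more choice must repeat a class, so two differ by a multiple of 17. Hence 17 + 1 = 18.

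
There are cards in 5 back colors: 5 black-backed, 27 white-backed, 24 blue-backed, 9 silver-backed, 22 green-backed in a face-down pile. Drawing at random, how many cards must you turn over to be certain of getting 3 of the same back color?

Treat the 5 back colors as pigeonholes.
The worst case takes 2 cards of each back color without reaching 3 of any: 5 × 2 = 10.
The next card must bring some back color to 3, so 10 + 1 = 11.

11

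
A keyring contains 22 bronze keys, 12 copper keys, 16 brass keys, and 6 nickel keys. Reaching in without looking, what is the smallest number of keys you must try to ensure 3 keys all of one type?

9

Treat the 4 types as pigeonholes.
The worst case takes 2 keys of each type without reaching 3 of any: 4 × 2 = 8.
The next key must bring some type to 3, so 8 + 1 = 9.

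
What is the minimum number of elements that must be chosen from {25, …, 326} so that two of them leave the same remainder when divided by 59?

60

Group the integers by remainder mod 59; there are 59 residue classes, each nonempty in this range.
Choosing one from each class (59 integers) avoids any shared remainder.
One more choice must repeat a class, so two differ by a multiple of 59. Hence 59 + 1 = 60.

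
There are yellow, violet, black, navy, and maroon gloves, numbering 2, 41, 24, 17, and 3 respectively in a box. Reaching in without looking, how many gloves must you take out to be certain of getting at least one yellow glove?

To avoid yellow gloves as long as possible, exhaust the other 4 colors first.
The worst case draws every non-yellow glove first: 41 + 24 + 17 + 3 = 85.
The next draw is then forced to be yellow, giving 85 + 1 = 86.

86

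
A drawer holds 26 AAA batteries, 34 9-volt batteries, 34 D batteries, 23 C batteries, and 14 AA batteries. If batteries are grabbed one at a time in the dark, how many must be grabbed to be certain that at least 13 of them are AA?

To avoid AA batteries as long as possible, exhaust the other 4 types first.
The worst case draws every non-AA battery first: 26 + 34 + 34 + 23 = 117.
The next 13 draws are then forced to be AA, giving 117 + 13 = 130.

130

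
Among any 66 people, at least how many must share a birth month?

There are 12 months of the year, which serve as the pigeonholes.
If each of the 12 months of the year held at most 5, the total would be at most 12 × 5 = 60 < 66, a contradiction.
So at least one holds ⌈66/12⌉ = 6.

6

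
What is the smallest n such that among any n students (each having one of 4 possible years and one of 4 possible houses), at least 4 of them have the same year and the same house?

49

There are 4 × 4 = 16 (year, house) combinations acting as pigeonholes.
With 16 × 3 = 48 students we could place exactly 3 in each, with no (year, house) pair reaching 4.
One more forces some (year, house) pair to hold 4, so 48 + 1 = 49.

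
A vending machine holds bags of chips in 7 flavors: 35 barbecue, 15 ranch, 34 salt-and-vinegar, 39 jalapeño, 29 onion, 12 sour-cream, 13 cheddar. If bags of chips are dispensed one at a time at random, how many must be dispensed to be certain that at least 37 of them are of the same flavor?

Treat the 7 flavors as pigeonholes.
In the worst case we take at most 36 of each flavor, but all 35 barbecue, all 15 ranch, all 34 salt-and-vinegar, all 29 onion, all 12 sour-cream, and all 13 cheddar (fewer than 36), giving 35 + 15 + 34 + 36 + 29 + 12 + 13 = 174.
One more bag of chips then forces some flavor to 37, so 174 + 1 = 175.

175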